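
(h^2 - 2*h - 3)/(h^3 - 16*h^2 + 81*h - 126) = (h + 1)/(h^2 - 13*h + 42)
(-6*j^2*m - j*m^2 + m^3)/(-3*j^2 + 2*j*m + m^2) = m*(-6*j^2 - j*m + m^2)/(-3*j^2 + 2*j*m + m^2)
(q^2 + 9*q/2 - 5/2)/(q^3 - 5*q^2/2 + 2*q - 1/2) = (q + 5)/(q^2 - 2*q + 1)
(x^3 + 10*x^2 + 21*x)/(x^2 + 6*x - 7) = x*(x + 3)/(x - 1)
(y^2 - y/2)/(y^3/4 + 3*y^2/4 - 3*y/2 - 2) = 2*y*(2*y - 1)/(y^3 + 3*y^2 - 6*y - 8)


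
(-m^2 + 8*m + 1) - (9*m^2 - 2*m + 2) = -10*m^2 + 10*m - 1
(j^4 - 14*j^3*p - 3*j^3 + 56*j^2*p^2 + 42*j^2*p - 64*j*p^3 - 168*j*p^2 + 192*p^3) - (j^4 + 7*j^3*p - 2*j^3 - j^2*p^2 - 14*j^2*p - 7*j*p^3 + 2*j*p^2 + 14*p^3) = -21*j^3*p - j^3 + 57*j^2*p^2 + 56*j^2*p - 57*j*p^3 - 170*j*p^2 + 178*p^3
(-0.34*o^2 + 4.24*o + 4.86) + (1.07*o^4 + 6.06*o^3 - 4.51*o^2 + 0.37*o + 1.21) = 1.07*o^4 + 6.06*o^3 - 4.85*o^2 + 4.61*o + 6.07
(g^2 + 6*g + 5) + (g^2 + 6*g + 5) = 2*g^2 + 12*g + 10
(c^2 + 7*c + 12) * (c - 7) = c^3 - 37*c - 84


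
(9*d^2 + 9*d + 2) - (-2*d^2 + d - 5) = 11*d^2 + 8*d + 7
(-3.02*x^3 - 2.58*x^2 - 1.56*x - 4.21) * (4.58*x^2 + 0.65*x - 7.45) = -13.8316*x^5 - 13.7794*x^4 + 13.6772*x^3 - 1.0748*x^2 + 8.8855*x + 31.3645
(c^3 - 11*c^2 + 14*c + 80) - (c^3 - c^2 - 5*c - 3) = -10*c^2 + 19*c + 83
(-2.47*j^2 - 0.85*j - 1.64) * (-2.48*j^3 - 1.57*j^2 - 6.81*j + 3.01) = 6.1256*j^5 + 5.9859*j^4 + 22.2224*j^3 + 0.928599999999999*j^2 + 8.6099*j - 4.9364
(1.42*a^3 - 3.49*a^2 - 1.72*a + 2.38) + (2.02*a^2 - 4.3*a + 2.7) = 1.42*a^3 - 1.47*a^2 - 6.02*a + 5.08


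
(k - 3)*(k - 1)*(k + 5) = k^3 + k^2 - 17*k + 15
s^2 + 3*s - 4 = (s - 1)*(s + 4)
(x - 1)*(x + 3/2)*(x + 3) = x^3 + 7*x^2/2 - 9/2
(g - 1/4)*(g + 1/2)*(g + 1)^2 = g^4 + 9*g^3/4 + 11*g^2/8 - 1/8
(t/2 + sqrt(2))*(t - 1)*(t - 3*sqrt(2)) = t^3/2 - sqrt(2)*t^2/2 - t^2/2 - 6*t + sqrt(2)*t/2 + 6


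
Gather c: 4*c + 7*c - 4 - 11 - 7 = 11*c - 22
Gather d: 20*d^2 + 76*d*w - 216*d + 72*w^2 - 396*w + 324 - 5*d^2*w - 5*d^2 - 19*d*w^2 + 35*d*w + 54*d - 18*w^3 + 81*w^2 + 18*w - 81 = d^2*(15 - 5*w) + d*(-19*w^2 + 111*w - 162) - 18*w^3 + 153*w^2 - 378*w + 243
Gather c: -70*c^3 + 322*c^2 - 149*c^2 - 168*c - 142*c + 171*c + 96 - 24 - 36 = -70*c^3 + 173*c^2 - 139*c + 36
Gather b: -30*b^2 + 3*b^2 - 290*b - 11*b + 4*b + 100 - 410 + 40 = -27*b^2 - 297*b - 270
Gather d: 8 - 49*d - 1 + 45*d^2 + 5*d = 45*d^2 - 44*d + 7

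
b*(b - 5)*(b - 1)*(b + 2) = b^4 - 4*b^3 - 7*b^2 + 10*b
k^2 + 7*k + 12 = (k + 3)*(k + 4)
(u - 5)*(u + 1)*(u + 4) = u^3 - 21*u - 20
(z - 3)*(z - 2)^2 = z^3 - 7*z^2 + 16*z - 12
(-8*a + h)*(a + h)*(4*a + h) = -32*a^3 - 36*a^2*h - 3*a*h^2 + h^3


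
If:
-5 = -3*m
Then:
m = 5/3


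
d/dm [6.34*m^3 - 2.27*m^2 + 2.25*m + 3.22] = 19.02*m^2 - 4.54*m + 2.25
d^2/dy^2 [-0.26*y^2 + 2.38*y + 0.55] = -0.520000000000000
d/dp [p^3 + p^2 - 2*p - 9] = 3*p^2 + 2*p - 2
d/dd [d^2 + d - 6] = 2*d + 1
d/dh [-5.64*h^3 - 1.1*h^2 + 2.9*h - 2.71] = -16.92*h^2 - 2.2*h + 2.9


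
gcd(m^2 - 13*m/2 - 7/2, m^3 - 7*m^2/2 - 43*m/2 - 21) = m - 7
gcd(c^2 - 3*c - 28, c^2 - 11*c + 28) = c - 7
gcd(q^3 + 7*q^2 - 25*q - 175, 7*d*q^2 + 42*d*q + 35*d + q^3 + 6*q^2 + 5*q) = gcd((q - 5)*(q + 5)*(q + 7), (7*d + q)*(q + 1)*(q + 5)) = q + 5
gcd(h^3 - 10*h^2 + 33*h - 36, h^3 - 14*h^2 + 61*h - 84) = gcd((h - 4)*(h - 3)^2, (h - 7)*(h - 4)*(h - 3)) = h^2 - 7*h + 12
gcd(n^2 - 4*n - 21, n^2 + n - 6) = n + 3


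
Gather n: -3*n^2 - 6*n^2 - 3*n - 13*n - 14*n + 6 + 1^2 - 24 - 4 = -9*n^2 - 30*n - 21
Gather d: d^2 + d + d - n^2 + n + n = d^2 + 2*d - n^2 + 2*n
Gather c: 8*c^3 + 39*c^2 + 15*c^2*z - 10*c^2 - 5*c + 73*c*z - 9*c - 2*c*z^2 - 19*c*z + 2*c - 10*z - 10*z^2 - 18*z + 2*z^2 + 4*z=8*c^3 + c^2*(15*z + 29) + c*(-2*z^2 + 54*z - 12) - 8*z^2 - 24*z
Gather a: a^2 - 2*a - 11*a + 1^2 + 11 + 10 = a^2 - 13*a + 22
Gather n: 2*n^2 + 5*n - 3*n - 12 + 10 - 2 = 2*n^2 + 2*n - 4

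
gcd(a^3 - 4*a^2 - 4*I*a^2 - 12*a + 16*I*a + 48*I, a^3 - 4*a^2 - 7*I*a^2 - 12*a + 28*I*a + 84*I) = a^2 - 4*a - 12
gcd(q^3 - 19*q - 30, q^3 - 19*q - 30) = q^3 - 19*q - 30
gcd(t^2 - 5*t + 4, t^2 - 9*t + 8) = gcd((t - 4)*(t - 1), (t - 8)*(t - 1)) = t - 1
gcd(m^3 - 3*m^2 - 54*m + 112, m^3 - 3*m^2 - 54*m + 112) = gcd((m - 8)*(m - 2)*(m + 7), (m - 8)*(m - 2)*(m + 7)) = m^3 - 3*m^2 - 54*m + 112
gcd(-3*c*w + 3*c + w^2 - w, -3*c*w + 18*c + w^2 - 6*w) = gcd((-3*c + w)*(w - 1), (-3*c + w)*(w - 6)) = -3*c + w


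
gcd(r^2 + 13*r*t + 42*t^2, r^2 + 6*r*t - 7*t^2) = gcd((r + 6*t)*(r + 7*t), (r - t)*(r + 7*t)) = r + 7*t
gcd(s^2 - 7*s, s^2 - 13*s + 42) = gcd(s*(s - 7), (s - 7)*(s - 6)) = s - 7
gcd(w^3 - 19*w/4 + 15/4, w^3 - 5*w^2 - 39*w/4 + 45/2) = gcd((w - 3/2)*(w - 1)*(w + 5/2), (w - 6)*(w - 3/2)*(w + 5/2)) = w^2 + w - 15/4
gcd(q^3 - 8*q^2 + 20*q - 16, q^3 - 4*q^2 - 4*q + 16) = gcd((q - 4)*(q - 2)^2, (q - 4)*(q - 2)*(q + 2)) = q^2 - 6*q + 8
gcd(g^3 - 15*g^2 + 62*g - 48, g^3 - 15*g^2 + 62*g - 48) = g^3 - 15*g^2 + 62*g - 48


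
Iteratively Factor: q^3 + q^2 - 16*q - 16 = (q + 1)*(q^2 - 16) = (q + 1)*(q + 4)*(q - 4)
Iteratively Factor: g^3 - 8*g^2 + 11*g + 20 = (g - 4)*(g^2 - 4*g - 5) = (g - 5)*(g - 4)*(g + 1)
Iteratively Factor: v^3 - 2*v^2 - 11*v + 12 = (v - 1)*(v^2 - v - 12) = (v - 1)*(v + 3)*(v - 4)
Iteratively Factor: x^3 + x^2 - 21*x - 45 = (x + 3)*(x^2 - 2*x - 15) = (x - 5)*(x + 3)*(x + 3)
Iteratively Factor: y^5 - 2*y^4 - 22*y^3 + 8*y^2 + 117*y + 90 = (y - 3)*(y^4 + y^3 - 19*y^2 - 49*y - 30) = (y - 3)*(y + 2)*(y^3 - y^2 - 17*y - 15) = (y - 5)*(y - 3)*(y + 2)*(y^2 + 4*y + 3) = (y - 5)*(y - 3)*(y + 2)*(y + 3)*(y + 1)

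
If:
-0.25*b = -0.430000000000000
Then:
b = 1.72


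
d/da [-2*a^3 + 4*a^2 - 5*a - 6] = -6*a^2 + 8*a - 5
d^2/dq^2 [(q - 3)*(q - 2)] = 2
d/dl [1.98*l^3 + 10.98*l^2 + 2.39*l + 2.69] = 5.94*l^2 + 21.96*l + 2.39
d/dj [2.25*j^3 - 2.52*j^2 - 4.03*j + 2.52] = 6.75*j^2 - 5.04*j - 4.03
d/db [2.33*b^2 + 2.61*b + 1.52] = 4.66*b + 2.61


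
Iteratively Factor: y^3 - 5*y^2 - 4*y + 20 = (y - 5)*(y^2 - 4) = (y - 5)*(y + 2)*(y - 2)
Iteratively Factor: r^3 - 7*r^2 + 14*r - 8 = (r - 2)*(r^2 - 5*r + 4) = (r - 2)*(r - 1)*(r - 4)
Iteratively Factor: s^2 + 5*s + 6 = (s + 3)*(s + 2)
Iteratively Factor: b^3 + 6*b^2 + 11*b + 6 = (b + 3)*(b^2 + 3*b + 2) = (b + 2)*(b + 3)*(b + 1)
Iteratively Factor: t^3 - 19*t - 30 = (t - 5)*(t^2 + 5*t + 6) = (t - 5)*(t + 2)*(t + 3)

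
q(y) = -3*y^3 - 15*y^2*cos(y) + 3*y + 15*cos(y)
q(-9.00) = 3253.36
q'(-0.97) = 11.71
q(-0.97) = 0.33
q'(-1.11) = 3.60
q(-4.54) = 317.57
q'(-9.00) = -1466.55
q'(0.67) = -21.93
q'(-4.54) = 83.95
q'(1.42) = -6.47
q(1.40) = -6.48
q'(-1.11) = 3.60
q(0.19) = 14.75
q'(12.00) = -2747.74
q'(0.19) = -5.65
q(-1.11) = -0.78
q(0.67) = 7.59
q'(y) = 15*y^2*sin(y) - 9*y^2 - 30*y*cos(y) - 15*sin(y) + 3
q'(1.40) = -7.59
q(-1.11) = -0.78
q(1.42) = -6.62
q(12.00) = -6958.07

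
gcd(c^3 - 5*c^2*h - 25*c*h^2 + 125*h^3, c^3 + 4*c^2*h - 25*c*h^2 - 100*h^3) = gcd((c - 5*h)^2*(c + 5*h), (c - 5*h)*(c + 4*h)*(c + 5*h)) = c^2 - 25*h^2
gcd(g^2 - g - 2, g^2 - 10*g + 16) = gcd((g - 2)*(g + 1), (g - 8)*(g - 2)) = g - 2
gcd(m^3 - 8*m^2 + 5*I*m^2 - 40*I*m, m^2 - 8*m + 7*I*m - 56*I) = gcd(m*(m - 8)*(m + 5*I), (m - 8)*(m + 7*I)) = m - 8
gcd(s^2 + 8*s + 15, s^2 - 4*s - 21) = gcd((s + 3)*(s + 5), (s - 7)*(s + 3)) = s + 3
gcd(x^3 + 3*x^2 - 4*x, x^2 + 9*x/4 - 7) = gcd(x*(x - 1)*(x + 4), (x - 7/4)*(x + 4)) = x + 4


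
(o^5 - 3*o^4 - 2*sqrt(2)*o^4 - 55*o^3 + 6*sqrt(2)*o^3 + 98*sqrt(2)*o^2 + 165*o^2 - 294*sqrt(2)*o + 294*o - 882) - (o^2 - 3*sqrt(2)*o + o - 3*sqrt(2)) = o^5 - 3*o^4 - 2*sqrt(2)*o^4 - 55*o^3 + 6*sqrt(2)*o^3 + 98*sqrt(2)*o^2 + 164*o^2 - 291*sqrt(2)*o + 293*o - 882 + 3*sqrt(2)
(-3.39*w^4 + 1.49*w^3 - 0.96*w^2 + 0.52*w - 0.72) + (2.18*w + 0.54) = -3.39*w^4 + 1.49*w^3 - 0.96*w^2 + 2.7*w - 0.18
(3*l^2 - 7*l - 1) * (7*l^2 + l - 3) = 21*l^4 - 46*l^3 - 23*l^2 + 20*l + 3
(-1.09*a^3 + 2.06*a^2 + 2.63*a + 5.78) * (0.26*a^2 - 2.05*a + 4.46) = -0.2834*a^5 + 2.7701*a^4 - 8.4006*a^3 + 5.2989*a^2 - 0.119200000000001*a + 25.7788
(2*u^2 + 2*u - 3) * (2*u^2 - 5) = 4*u^4 + 4*u^3 - 16*u^2 - 10*u + 15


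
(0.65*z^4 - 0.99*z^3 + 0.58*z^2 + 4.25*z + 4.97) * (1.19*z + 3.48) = 0.7735*z^5 + 1.0839*z^4 - 2.755*z^3 + 7.0759*z^2 + 20.7043*z + 17.2956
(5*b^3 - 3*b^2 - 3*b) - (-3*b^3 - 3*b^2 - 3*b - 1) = 8*b^3 + 1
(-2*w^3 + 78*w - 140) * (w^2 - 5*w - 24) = -2*w^5 + 10*w^4 + 126*w^3 - 530*w^2 - 1172*w + 3360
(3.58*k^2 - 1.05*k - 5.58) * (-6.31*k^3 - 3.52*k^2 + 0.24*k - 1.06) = -22.5898*k^5 - 5.9761*k^4 + 39.765*k^3 + 15.5948*k^2 - 0.2262*k + 5.9148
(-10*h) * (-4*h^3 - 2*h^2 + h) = 40*h^4 + 20*h^3 - 10*h^2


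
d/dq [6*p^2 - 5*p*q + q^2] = -5*p + 2*q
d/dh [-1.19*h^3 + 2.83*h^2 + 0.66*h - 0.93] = -3.57*h^2 + 5.66*h + 0.66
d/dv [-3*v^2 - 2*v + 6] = -6*v - 2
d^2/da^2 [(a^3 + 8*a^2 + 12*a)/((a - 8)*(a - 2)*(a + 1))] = 2*(17*a^6 + 18*a^5 - 564*a^4 + 616*a^3 + 2592*a^2 + 5952*a + 896)/(a^9 - 27*a^8 + 261*a^7 - 1005*a^6 + 702*a^5 + 3492*a^4 - 4200*a^3 - 5184*a^2 + 4608*a + 4096)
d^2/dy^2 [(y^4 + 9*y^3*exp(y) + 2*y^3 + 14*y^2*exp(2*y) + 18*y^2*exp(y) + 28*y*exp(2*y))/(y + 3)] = (9*y^5*exp(y) + 56*y^4*exp(2*y) + 108*y^4*exp(y) + 6*y^4 + 504*y^3*exp(2*y) + 513*y^3*exp(y) + 52*y^3 + 1680*y^2*exp(2*y) + 1134*y^2*exp(y) + 144*y^2 + 2352*y*exp(2*y) + 1134*y*exp(y) + 108*y + 1092*exp(2*y) + 324*exp(y))/(y^3 + 9*y^2 + 27*y + 27)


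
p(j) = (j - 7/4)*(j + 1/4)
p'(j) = 2*j - 3/2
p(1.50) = -0.44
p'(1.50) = 1.50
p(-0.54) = 0.66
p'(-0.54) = -2.58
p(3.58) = 7.01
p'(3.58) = 5.66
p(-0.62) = 0.88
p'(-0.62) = -2.74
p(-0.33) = 0.17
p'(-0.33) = -2.16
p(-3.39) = 16.14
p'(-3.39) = -8.28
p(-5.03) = 32.41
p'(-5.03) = -11.56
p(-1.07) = 2.31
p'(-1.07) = -3.64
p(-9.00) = 94.06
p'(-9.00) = -19.50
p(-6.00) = 44.56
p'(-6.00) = -13.50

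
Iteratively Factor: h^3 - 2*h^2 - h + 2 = (h - 2)*(h^2 - 1) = (h - 2)*(h + 1)*(h - 1)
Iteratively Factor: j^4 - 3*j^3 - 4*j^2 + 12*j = (j + 2)*(j^3 - 5*j^2 + 6*j) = (j - 3)*(j + 2)*(j^2 - 2*j) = (j - 3)*(j - 2)*(j + 2)*(j)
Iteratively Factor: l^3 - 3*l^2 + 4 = (l + 1)*(l^2 - 4*l + 4) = (l - 2)*(l + 1)*(l - 2)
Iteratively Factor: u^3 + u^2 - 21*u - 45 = (u + 3)*(u^2 - 2*u - 15) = (u - 5)*(u + 3)*(u + 3)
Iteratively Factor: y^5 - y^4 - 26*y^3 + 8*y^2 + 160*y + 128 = (y - 4)*(y^4 + 3*y^3 - 14*y^2 - 48*y - 32) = (y - 4)*(y + 1)*(y^3 + 2*y^2 - 16*y - 32) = (y - 4)*(y + 1)*(y + 4)*(y^2 - 2*y - 8) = (y - 4)*(y + 1)*(y + 2)*(y + 4)*(y - 4)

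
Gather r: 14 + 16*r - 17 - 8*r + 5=8*r + 2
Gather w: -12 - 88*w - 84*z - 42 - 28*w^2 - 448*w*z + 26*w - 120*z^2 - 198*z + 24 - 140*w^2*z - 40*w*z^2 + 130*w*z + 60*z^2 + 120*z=w^2*(-140*z - 28) + w*(-40*z^2 - 318*z - 62) - 60*z^2 - 162*z - 30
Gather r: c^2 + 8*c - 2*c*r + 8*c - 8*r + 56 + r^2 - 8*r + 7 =c^2 + 16*c + r^2 + r*(-2*c - 16) + 63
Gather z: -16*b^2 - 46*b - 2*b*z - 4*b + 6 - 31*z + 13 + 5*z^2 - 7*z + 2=-16*b^2 - 50*b + 5*z^2 + z*(-2*b - 38) + 21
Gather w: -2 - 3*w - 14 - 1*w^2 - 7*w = -w^2 - 10*w - 16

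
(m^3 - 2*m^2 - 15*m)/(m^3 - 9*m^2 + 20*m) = (m + 3)/(m - 4)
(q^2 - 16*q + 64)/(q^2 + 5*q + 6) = (q^2 - 16*q + 64)/(q^2 + 5*q + 6)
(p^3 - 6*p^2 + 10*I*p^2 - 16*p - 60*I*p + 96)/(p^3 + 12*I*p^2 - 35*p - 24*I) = (p^2 + 2*p*(-3 + I) - 12*I)/(p^2 + 4*I*p - 3)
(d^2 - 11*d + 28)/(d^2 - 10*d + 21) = (d - 4)/(d - 3)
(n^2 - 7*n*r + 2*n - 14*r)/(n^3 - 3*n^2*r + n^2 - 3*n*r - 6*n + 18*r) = (n^2 - 7*n*r + 2*n - 14*r)/(n^3 - 3*n^2*r + n^2 - 3*n*r - 6*n + 18*r)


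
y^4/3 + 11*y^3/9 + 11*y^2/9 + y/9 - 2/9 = (y/3 + 1/3)*(y - 1/3)*(y + 1)*(y + 2)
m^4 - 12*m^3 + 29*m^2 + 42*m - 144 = (m - 8)*(m - 3)^2*(m + 2)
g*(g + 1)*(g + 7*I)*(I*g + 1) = I*g^4 - 6*g^3 + I*g^3 - 6*g^2 + 7*I*g^2 + 7*I*g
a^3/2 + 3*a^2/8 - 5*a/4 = a*(a/2 + 1)*(a - 5/4)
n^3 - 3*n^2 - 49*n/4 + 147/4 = (n - 7/2)*(n - 3)*(n + 7/2)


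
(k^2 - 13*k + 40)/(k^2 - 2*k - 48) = (k - 5)/(k + 6)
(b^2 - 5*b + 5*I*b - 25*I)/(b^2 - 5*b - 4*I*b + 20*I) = (b + 5*I)/(b - 4*I)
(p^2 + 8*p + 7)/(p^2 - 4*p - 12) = (p^2 + 8*p + 7)/(p^2 - 4*p - 12)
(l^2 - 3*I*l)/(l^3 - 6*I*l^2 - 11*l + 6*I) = l/(l^2 - 3*I*l - 2)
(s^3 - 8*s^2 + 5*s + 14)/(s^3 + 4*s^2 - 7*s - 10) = (s - 7)/(s + 5)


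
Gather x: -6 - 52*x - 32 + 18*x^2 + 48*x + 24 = 18*x^2 - 4*x - 14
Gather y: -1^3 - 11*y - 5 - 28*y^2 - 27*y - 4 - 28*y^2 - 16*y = -56*y^2 - 54*y - 10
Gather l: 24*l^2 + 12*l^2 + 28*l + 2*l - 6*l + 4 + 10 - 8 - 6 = 36*l^2 + 24*l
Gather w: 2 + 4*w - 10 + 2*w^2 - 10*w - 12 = 2*w^2 - 6*w - 20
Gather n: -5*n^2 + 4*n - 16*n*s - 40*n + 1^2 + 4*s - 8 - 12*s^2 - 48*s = -5*n^2 + n*(-16*s - 36) - 12*s^2 - 44*s - 7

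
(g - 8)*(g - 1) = g^2 - 9*g + 8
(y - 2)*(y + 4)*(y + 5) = y^3 + 7*y^2 + 2*y - 40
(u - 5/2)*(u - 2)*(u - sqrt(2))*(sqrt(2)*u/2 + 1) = sqrt(2)*u^4/2 - 9*sqrt(2)*u^3/4 + 3*sqrt(2)*u^2/2 + 9*sqrt(2)*u/2 - 5*sqrt(2)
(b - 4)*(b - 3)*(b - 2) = b^3 - 9*b^2 + 26*b - 24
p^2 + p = p*(p + 1)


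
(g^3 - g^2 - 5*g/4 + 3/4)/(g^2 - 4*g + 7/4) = (2*g^2 - g - 3)/(2*g - 7)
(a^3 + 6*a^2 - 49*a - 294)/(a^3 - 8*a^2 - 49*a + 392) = (a + 6)/(a - 8)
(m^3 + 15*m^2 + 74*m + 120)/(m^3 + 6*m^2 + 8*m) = (m^2 + 11*m + 30)/(m*(m + 2))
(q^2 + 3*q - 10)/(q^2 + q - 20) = (q - 2)/(q - 4)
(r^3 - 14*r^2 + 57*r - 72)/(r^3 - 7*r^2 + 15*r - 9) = (r - 8)/(r - 1)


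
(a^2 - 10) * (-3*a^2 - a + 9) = -3*a^4 - a^3 + 39*a^2 + 10*a - 90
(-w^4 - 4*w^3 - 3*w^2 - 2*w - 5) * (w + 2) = -w^5 - 6*w^4 - 11*w^3 - 8*w^2 - 9*w - 10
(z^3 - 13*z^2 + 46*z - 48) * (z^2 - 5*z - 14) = z^5 - 18*z^4 + 97*z^3 - 96*z^2 - 404*z + 672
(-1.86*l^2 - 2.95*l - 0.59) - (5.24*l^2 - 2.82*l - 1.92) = -7.1*l^2 - 0.13*l + 1.33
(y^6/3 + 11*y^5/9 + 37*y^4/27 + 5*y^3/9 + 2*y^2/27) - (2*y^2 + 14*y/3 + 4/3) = y^6/3 + 11*y^5/9 + 37*y^4/27 + 5*y^3/9 - 52*y^2/27 - 14*y/3 - 4/3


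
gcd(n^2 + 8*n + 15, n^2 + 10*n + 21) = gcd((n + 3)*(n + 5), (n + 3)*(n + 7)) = n + 3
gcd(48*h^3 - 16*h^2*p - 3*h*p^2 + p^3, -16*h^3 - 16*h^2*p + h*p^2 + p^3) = -16*h^2 + p^2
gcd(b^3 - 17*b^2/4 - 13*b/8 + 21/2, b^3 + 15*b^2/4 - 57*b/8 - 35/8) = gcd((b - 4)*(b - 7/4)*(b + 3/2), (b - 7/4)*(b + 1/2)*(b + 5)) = b - 7/4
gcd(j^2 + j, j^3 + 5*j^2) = j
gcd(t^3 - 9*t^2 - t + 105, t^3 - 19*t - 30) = t^2 - 2*t - 15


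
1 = 1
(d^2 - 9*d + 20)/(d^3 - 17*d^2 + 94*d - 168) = (d - 5)/(d^2 - 13*d + 42)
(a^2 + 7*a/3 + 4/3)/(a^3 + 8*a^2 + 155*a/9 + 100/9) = 3*(a + 1)/(3*a^2 + 20*a + 25)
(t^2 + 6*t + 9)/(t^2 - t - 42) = (t^2 + 6*t + 9)/(t^2 - t - 42)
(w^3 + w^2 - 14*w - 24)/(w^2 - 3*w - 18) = (w^2 - 2*w - 8)/(w - 6)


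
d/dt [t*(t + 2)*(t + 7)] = 3*t^2 + 18*t + 14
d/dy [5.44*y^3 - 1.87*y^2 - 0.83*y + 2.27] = 16.32*y^2 - 3.74*y - 0.83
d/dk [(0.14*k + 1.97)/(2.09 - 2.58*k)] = (13.868016*k - 11.234168)/(2.58*k - 2.09)^3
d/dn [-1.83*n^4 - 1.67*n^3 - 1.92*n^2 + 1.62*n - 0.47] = -7.32*n^3 - 5.01*n^2 - 3.84*n + 1.62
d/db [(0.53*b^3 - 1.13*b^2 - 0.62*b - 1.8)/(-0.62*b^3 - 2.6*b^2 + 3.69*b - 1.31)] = (-2.0786*b^4 + 3.1426*b^3 - 11.2126*b^2 - 6.3994*b + 7.4542)/(0.3844*b^6 + 3.224*b^5 + 2.1844*b^4 - 17.5636*b^3 + 20.4281*b^2 - 9.6678*b + 1.7161)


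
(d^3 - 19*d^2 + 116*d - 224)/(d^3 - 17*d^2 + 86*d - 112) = (d - 4)/(d - 2)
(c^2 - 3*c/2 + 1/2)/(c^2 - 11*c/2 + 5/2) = (c - 1)/(c - 5)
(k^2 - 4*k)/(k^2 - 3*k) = (k - 4)/(k - 3)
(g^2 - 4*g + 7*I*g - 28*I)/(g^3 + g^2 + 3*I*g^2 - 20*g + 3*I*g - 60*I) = (g + 7*I)/(g^2 + g*(5 + 3*I) + 15*I)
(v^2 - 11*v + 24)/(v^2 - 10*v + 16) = (v - 3)/(v - 2)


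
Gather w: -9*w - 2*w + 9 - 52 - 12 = -11*w - 55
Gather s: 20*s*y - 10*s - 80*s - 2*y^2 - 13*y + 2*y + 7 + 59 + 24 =s*(20*y - 90) - 2*y^2 - 11*y + 90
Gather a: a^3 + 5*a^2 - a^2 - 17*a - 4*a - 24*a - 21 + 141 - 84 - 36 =a^3 + 4*a^2 - 45*a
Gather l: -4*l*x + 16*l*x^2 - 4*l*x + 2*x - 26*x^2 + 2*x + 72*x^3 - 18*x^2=l*(16*x^2 - 8*x) + 72*x^3 - 44*x^2 + 4*x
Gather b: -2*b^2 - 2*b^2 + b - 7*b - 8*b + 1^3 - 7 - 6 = -4*b^2 - 14*b - 12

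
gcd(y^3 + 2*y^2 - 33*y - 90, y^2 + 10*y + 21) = y + 3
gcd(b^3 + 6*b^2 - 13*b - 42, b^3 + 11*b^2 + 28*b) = b + 7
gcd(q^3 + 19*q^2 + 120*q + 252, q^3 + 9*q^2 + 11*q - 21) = q + 7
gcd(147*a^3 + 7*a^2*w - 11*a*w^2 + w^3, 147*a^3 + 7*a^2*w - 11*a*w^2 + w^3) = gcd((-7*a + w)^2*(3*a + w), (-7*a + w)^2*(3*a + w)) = 147*a^3 + 7*a^2*w - 11*a*w^2 + w^3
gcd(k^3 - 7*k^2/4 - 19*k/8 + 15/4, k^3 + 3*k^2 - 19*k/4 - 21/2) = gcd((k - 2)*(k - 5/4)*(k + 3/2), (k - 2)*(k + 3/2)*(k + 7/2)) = k^2 - k/2 - 3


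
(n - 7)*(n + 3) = n^2 - 4*n - 21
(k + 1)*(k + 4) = k^2 + 5*k + 4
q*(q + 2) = q^2 + 2*q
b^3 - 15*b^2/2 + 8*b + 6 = (b - 6)*(b - 2)*(b + 1/2)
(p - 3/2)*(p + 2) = p^2 + p/2 - 3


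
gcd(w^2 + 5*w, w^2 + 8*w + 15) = w + 5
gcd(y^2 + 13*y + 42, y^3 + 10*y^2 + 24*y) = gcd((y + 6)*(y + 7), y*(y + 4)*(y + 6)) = y + 6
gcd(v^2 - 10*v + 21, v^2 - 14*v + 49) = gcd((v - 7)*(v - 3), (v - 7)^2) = v - 7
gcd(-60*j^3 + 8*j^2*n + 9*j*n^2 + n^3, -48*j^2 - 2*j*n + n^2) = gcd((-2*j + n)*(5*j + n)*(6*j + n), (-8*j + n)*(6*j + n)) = 6*j + n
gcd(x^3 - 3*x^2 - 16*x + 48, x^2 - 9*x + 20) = x - 4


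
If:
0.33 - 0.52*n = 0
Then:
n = 0.63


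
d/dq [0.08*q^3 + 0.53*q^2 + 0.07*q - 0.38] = 0.24*q^2 + 1.06*q + 0.07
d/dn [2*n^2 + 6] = 4*n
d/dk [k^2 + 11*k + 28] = 2*k + 11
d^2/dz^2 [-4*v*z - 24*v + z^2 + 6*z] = 2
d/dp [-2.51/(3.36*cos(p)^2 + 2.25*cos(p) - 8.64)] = -(16.8672*cos(p) + 5.6475)*sin(p)/(3.36*cos(p)^2 + 2.25*cos(p) - 8.64)^2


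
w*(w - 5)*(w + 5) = w^3 - 25*w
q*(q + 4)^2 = q^3 + 8*q^2 + 16*q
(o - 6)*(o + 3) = o^2 - 3*o - 18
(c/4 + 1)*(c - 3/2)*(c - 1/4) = c^3/4 + 9*c^2/16 - 53*c/32 + 3/8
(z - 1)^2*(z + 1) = z^3 - z^2 - z + 1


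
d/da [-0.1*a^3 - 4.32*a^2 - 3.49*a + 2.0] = -0.3*a^2 - 8.64*a - 3.49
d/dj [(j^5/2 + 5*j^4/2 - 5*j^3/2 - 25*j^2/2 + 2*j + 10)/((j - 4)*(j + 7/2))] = (6*j^6 + 16*j^5 - 165*j^4 - 550*j^3 + 437*j^2 + 1320*j - 92)/(4*j^4 - 4*j^3 - 111*j^2 + 56*j + 784)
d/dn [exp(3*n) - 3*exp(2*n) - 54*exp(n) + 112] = 3*(exp(2*n) - 2*exp(n) - 18)*exp(n)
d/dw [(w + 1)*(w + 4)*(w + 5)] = 3*w^2 + 20*w + 29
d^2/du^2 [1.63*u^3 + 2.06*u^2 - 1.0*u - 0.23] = 9.78*u + 4.12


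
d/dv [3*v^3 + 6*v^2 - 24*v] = 9*v^2 + 12*v - 24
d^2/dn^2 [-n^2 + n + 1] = -2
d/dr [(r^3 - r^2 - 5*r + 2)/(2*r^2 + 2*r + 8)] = (r^4/2 + r^3 + 8*r^2 - 6*r - 11)/(r^4 + 2*r^3 + 9*r^2 + 8*r + 16)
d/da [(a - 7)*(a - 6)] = 2*a - 13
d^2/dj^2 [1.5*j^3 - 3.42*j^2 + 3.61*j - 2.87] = 9.0*j - 6.84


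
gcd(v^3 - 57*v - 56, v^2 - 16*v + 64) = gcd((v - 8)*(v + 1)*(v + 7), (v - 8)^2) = v - 8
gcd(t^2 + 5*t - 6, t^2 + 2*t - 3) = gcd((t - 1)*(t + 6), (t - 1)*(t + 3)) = t - 1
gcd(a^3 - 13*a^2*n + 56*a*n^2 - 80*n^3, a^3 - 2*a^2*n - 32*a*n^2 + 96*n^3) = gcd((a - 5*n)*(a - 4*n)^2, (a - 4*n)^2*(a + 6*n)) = a^2 - 8*a*n + 16*n^2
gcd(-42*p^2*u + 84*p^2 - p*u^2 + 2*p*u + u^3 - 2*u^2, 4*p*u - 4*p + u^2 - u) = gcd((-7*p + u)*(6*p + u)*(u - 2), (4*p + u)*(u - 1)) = 1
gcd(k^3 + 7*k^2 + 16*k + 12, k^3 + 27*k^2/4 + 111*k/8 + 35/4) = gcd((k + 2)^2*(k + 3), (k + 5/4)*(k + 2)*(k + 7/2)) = k + 2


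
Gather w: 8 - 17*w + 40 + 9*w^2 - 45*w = 9*w^2 - 62*w + 48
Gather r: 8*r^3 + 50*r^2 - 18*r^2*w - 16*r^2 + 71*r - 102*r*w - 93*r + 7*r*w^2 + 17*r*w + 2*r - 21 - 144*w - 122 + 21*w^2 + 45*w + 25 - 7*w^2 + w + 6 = 8*r^3 + r^2*(34 - 18*w) + r*(7*w^2 - 85*w - 20) + 14*w^2 - 98*w - 112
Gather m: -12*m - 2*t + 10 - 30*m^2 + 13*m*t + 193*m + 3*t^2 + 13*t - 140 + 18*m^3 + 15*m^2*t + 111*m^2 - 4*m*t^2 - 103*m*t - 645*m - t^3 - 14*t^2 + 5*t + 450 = 18*m^3 + m^2*(15*t + 81) + m*(-4*t^2 - 90*t - 464) - t^3 - 11*t^2 + 16*t + 320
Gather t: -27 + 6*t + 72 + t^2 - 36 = t^2 + 6*t + 9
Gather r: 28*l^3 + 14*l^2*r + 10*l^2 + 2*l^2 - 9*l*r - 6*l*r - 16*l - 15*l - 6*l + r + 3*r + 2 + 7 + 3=28*l^3 + 12*l^2 - 37*l + r*(14*l^2 - 15*l + 4) + 12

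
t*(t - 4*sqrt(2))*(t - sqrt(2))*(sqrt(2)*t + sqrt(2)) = sqrt(2)*t^4 - 10*t^3 + sqrt(2)*t^3 - 10*t^2 + 8*sqrt(2)*t^2 + 8*sqrt(2)*t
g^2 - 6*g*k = g*(g - 6*k)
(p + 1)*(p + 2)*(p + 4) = p^3 + 7*p^2 + 14*p + 8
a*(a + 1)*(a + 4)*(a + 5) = a^4 + 10*a^3 + 29*a^2 + 20*a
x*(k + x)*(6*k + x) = 6*k^2*x + 7*k*x^2 + x^3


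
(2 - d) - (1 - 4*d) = 3*d + 1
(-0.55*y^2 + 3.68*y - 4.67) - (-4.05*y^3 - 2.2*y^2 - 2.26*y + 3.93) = 4.05*y^3 + 1.65*y^2 + 5.94*y - 8.6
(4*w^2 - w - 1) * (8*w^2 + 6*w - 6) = 32*w^4 + 16*w^3 - 38*w^2 + 6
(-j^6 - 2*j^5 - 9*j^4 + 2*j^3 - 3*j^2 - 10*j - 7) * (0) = 0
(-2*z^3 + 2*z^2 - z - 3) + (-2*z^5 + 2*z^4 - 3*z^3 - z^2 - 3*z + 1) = -2*z^5 + 2*z^4 - 5*z^3 + z^2 - 4*z - 2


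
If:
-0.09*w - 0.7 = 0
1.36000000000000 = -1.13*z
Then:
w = -7.78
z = -1.20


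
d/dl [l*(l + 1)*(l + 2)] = 3*l^2 + 6*l + 2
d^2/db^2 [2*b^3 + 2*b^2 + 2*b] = 12*b + 4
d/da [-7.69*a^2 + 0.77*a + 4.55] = 0.77 - 15.38*a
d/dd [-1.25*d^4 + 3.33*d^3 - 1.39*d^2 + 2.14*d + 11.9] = -5.0*d^3 + 9.99*d^2 - 2.78*d + 2.14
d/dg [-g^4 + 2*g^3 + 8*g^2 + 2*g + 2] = -4*g^3 + 6*g^2 + 16*g + 2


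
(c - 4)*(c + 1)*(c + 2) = c^3 - c^2 - 10*c - 8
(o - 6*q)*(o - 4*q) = o^2 - 10*o*q + 24*q^2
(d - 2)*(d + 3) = d^2 + d - 6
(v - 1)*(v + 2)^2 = v^3 + 3*v^2 - 4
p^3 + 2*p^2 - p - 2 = (p - 1)*(p + 1)*(p + 2)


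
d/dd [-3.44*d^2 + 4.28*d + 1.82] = 4.28 - 6.88*d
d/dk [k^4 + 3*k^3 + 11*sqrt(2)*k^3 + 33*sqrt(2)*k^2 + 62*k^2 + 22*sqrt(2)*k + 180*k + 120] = 4*k^3 + 9*k^2 + 33*sqrt(2)*k^2 + 66*sqrt(2)*k + 124*k + 22*sqrt(2) + 180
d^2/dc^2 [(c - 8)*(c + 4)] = 2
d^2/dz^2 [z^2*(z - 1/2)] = 6*z - 1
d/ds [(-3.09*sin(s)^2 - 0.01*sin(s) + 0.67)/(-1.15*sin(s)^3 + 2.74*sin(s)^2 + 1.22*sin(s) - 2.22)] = (-3.5535*sin(s)^4 - 0.0229999999999997*sin(s)^3 - 1.4309*sin(s)^2 + 10.048*sin(s) - 0.7952)*cos(s)/(1.3225*sin(s)^6 - 6.302*sin(s)^5 + 4.7016*sin(s)^4 + 11.7916*sin(s)^3 - 10.6772*sin(s)^2 - 5.4168*sin(s) + 4.9284)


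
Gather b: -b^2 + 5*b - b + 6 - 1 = -b^2 + 4*b + 5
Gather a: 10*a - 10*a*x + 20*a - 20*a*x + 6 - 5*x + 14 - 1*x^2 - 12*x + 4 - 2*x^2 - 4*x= a*(30 - 30*x) - 3*x^2 - 21*x + 24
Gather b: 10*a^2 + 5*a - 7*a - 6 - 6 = 10*a^2 - 2*a - 12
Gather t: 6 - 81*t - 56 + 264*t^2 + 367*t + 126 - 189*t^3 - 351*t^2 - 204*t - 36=-189*t^3 - 87*t^2 + 82*t + 40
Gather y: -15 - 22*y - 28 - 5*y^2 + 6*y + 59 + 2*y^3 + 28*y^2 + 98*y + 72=2*y^3 + 23*y^2 + 82*y + 88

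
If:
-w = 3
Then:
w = -3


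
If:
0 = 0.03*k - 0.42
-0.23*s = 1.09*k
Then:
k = 14.00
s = -66.35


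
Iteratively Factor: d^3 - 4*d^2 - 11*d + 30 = (d - 5)*(d^2 + d - 6) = (d - 5)*(d + 3)*(d - 2)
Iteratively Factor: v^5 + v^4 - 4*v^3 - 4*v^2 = (v + 2)*(v^4 - v^3 - 2*v^2) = (v - 2)*(v + 2)*(v^3 + v^2) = v*(v - 2)*(v + 2)*(v^2 + v) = v^2*(v - 2)*(v + 2)*(v + 1)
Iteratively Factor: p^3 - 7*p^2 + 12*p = (p - 3)*(p^2 - 4*p) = p*(p - 3)*(p - 4)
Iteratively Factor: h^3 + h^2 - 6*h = (h + 3)*(h^2 - 2*h) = h*(h + 3)*(h - 2)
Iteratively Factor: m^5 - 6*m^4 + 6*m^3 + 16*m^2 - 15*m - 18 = (m + 1)*(m^4 - 7*m^3 + 13*m^2 + 3*m - 18) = (m - 3)*(m + 1)*(m^3 - 4*m^2 + m + 6) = (m - 3)*(m + 1)^2*(m^2 - 5*m + 6) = (m - 3)^2*(m + 1)^2*(m - 2)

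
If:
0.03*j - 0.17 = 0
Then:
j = 5.67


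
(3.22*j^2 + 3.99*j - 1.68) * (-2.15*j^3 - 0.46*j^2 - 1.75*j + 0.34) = -6.923*j^5 - 10.0597*j^4 - 3.8584*j^3 - 5.1149*j^2 + 4.2966*j - 0.5712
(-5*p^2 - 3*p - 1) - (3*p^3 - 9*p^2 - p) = -3*p^3 + 4*p^2 - 2*p - 1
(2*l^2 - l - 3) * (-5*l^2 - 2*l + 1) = -10*l^4 + l^3 + 19*l^2 + 5*l - 3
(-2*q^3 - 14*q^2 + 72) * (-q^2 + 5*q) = 2*q^5 + 4*q^4 - 70*q^3 - 72*q^2 + 360*q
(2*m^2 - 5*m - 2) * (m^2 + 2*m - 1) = 2*m^4 - m^3 - 14*m^2 + m + 2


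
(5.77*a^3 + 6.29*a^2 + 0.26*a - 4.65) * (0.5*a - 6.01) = 2.885*a^4 - 31.5327*a^3 - 37.6729*a^2 - 3.8876*a + 27.9465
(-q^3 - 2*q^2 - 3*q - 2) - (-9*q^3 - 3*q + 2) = 8*q^3 - 2*q^2 - 4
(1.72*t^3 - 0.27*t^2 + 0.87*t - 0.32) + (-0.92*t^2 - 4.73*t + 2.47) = 1.72*t^3 - 1.19*t^2 - 3.86*t + 2.15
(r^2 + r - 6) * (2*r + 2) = 2*r^3 + 4*r^2 - 10*r - 12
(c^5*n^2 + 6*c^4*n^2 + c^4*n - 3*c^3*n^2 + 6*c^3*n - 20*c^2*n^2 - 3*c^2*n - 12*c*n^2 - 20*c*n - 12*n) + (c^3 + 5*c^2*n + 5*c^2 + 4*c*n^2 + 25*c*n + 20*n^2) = c^5*n^2 + 6*c^4*n^2 + c^4*n - 3*c^3*n^2 + 6*c^3*n + c^3 - 20*c^2*n^2 + 2*c^2*n + 5*c^2 - 8*c*n^2 + 5*c*n + 20*n^2 - 12*n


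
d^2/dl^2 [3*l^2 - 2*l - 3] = 6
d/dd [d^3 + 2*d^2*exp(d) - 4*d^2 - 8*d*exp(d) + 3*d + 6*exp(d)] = 2*d^2*exp(d) + 3*d^2 - 4*d*exp(d) - 8*d - 2*exp(d) + 3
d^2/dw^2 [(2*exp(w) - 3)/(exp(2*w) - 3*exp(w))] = (2*exp(3*w) - 6*exp(2*w) + 27*exp(w) - 27)*exp(-w)/(exp(3*w) - 9*exp(2*w) + 27*exp(w) - 27)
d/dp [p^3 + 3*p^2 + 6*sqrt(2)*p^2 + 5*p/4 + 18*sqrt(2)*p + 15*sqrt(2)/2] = 3*p^2 + 6*p + 12*sqrt(2)*p + 5/4 + 18*sqrt(2)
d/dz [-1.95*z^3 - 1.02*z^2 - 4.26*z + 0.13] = -5.85*z^2 - 2.04*z - 4.26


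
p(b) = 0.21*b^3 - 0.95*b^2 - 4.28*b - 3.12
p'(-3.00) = 7.09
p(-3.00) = -4.50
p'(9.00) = 29.65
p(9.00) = 34.50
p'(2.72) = -4.79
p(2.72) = -17.56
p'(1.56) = -5.71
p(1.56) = -11.31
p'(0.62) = -5.22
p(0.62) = -6.09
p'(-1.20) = -1.09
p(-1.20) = 0.29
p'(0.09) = -4.45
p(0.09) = -3.51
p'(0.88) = -5.46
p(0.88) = -7.48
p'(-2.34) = 3.62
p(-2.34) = -1.00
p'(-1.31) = -0.71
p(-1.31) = 0.38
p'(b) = 0.63*b^2 - 1.9*b - 4.28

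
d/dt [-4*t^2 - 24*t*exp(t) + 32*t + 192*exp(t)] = -24*t*exp(t) - 8*t + 168*exp(t) + 32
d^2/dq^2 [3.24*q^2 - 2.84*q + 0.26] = 6.48000000000000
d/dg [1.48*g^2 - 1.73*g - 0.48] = 2.96*g - 1.73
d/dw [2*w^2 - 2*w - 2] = 4*w - 2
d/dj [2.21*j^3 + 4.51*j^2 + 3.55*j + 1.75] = 6.63*j^2 + 9.02*j + 3.55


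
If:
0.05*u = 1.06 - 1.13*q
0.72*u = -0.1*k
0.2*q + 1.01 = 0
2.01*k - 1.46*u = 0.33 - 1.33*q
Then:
No Solution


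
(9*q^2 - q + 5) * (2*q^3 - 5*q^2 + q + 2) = 18*q^5 - 47*q^4 + 24*q^3 - 8*q^2 + 3*q + 10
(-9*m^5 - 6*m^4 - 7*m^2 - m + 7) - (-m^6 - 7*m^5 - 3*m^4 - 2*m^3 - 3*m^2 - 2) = m^6 - 2*m^5 - 3*m^4 + 2*m^3 - 4*m^2 - m + 9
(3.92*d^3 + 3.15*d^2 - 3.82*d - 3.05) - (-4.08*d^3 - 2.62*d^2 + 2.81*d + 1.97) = 8.0*d^3 + 5.77*d^2 - 6.63*d - 5.02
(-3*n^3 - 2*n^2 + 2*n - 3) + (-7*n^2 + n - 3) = -3*n^3 - 9*n^2 + 3*n - 6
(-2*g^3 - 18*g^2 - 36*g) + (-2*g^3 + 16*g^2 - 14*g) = -4*g^3 - 2*g^2 - 50*g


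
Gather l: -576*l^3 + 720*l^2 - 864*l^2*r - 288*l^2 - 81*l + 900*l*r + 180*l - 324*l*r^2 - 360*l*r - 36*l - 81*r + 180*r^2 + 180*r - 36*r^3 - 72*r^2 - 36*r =-576*l^3 + l^2*(432 - 864*r) + l*(-324*r^2 + 540*r + 63) - 36*r^3 + 108*r^2 + 63*r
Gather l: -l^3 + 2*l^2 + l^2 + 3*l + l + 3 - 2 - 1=-l^3 + 3*l^2 + 4*l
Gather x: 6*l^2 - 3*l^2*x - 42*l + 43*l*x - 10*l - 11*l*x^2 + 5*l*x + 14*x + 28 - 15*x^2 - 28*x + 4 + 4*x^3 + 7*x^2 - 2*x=6*l^2 - 52*l + 4*x^3 + x^2*(-11*l - 8) + x*(-3*l^2 + 48*l - 16) + 32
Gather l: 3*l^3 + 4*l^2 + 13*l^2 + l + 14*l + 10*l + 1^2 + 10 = 3*l^3 + 17*l^2 + 25*l + 11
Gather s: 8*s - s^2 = -s^2 + 8*s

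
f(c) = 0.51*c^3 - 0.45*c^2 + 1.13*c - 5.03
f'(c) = 1.53*c^2 - 0.9*c + 1.13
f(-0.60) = -5.98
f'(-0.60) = 2.22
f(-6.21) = -151.54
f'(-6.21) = 65.72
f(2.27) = 1.18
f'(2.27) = 6.97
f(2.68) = 4.58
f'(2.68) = 9.71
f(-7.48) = -252.10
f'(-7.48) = 93.47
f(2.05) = -0.21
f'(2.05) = 5.71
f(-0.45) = -5.68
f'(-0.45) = 1.84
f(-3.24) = -30.76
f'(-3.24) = 20.11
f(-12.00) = -964.67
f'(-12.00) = 232.25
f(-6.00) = -138.17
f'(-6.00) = 61.61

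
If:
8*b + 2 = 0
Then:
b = -1/4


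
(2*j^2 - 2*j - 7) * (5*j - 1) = 10*j^3 - 12*j^2 - 33*j + 7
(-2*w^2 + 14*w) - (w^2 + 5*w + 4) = -3*w^2 + 9*w - 4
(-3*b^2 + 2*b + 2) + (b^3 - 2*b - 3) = b^3 - 3*b^2 - 1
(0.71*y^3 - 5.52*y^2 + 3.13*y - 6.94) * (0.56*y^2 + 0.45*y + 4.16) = 0.3976*y^5 - 2.7717*y^4 + 2.2224*y^3 - 25.4411*y^2 + 9.8978*y - 28.8704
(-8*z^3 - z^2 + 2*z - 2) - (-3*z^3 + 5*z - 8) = -5*z^3 - z^2 - 3*z + 6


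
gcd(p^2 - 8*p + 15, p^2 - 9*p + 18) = p - 3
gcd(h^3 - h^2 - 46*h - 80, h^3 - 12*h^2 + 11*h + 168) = h - 8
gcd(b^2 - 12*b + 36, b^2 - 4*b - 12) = b - 6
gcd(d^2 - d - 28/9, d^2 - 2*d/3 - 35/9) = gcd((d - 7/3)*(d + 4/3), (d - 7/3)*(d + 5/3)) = d - 7/3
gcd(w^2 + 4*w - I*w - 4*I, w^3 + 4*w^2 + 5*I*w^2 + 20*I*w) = w + 4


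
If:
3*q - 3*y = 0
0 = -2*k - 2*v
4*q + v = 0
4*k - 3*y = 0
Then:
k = 0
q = 0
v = 0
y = 0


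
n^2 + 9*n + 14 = (n + 2)*(n + 7)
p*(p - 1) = p^2 - p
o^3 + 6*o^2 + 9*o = o*(o + 3)^2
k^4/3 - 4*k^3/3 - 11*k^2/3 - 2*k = k*(k/3 + 1/3)*(k - 6)*(k + 1)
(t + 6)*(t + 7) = t^2 + 13*t + 42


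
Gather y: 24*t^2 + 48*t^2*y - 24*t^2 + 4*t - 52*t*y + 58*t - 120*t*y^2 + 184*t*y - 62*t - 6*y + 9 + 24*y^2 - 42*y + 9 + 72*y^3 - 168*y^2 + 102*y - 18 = 72*y^3 + y^2*(-120*t - 144) + y*(48*t^2 + 132*t + 54)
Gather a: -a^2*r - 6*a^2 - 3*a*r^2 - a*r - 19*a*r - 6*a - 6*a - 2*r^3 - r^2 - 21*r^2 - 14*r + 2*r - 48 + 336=a^2*(-r - 6) + a*(-3*r^2 - 20*r - 12) - 2*r^3 - 22*r^2 - 12*r + 288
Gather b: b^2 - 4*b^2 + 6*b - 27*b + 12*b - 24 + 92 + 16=-3*b^2 - 9*b + 84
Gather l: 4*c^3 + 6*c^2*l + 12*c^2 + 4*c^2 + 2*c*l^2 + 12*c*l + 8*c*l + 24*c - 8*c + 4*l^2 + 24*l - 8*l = 4*c^3 + 16*c^2 + 16*c + l^2*(2*c + 4) + l*(6*c^2 + 20*c + 16)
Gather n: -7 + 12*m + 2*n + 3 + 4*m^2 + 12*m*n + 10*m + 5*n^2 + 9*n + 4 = 4*m^2 + 22*m + 5*n^2 + n*(12*m + 11)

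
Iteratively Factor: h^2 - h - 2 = (h + 1)*(h - 2)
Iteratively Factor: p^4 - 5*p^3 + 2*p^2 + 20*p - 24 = (p - 2)*(p^3 - 3*p^2 - 4*p + 12) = (p - 2)*(p + 2)*(p^2 - 5*p + 6) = (p - 2)^2*(p + 2)*(p - 3)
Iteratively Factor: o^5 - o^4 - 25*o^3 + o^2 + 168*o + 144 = (o + 1)*(o^4 - 2*o^3 - 23*o^2 + 24*o + 144) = (o + 1)*(o + 3)*(o^3 - 5*o^2 - 8*o + 48) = (o - 4)*(o + 1)*(o + 3)*(o^2 - o - 12) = (o - 4)^2*(o + 1)*(o + 3)*(o + 3)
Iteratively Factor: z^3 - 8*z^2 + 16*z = (z - 4)*(z^2 - 4*z) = (z - 4)^2*(z)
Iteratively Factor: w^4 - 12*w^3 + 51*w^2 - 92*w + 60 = (w - 3)*(w^3 - 9*w^2 + 24*w - 20) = (w - 3)*(w - 2)*(w^2 - 7*w + 10) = (w - 3)*(w - 2)^2*(w - 5)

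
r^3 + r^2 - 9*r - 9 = (r - 3)*(r + 1)*(r + 3)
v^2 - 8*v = v*(v - 8)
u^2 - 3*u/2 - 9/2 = (u - 3)*(u + 3/2)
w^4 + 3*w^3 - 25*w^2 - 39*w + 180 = (w - 3)^2*(w + 4)*(w + 5)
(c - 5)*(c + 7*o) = c^2 + 7*c*o - 5*c - 35*o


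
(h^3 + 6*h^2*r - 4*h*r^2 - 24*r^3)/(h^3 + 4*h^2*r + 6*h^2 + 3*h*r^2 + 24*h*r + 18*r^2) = (h^3 + 6*h^2*r - 4*h*r^2 - 24*r^3)/(h^3 + 4*h^2*r + 6*h^2 + 3*h*r^2 + 24*h*r + 18*r^2)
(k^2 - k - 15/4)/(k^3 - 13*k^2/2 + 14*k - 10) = (k + 3/2)/(k^2 - 4*k + 4)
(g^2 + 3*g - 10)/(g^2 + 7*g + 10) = (g - 2)/(g + 2)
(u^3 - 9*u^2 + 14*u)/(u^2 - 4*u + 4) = u*(u - 7)/(u - 2)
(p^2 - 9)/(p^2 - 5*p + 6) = (p + 3)/(p - 2)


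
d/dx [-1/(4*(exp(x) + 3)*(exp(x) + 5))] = (exp(x) + 4)*exp(x)/(2*(exp(x) + 3)^2*(exp(x) + 5)^2)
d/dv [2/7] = 0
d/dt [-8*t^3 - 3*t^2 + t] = -24*t^2 - 6*t + 1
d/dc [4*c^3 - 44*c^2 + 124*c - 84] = 12*c^2 - 88*c + 124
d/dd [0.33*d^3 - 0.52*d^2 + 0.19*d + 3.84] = 0.99*d^2 - 1.04*d + 0.19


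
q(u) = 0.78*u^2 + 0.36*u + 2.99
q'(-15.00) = -23.04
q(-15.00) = 173.09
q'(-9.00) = -13.68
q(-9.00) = 62.93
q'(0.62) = 1.33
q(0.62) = 3.51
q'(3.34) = 5.57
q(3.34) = 12.89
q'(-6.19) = -9.30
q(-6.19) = 30.65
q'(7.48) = 12.03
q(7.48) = 49.32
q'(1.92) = 3.36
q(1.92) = 6.56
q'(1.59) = 2.84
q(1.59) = 5.53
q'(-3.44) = -5.01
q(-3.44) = 10.98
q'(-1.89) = -2.59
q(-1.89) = 5.10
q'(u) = 1.56*u + 0.36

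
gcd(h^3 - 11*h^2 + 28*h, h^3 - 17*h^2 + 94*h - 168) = h^2 - 11*h + 28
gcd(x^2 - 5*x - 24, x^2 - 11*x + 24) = x - 8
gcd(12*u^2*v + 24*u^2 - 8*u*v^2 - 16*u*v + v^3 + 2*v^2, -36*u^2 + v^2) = 6*u - v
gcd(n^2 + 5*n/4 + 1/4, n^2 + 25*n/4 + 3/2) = n + 1/4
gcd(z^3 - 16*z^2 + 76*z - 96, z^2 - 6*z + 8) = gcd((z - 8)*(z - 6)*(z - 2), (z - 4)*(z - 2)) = z - 2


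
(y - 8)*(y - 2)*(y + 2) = y^3 - 8*y^2 - 4*y + 32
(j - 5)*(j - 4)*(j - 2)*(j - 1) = j^4 - 12*j^3 + 49*j^2 - 78*j + 40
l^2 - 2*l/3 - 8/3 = (l - 2)*(l + 4/3)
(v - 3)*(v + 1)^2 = v^3 - v^2 - 5*v - 3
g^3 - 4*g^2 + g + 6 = (g - 3)*(g - 2)*(g + 1)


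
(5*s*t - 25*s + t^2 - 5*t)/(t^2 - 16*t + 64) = (5*s*t - 25*s + t^2 - 5*t)/(t^2 - 16*t + 64)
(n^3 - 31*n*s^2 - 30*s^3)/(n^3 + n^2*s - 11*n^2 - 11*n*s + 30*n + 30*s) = (n^2 - n*s - 30*s^2)/(n^2 - 11*n + 30)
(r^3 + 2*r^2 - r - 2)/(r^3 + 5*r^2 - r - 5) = (r + 2)/(r + 5)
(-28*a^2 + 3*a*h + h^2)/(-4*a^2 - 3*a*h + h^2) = (7*a + h)/(a + h)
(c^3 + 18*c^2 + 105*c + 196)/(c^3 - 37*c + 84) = (c^2 + 11*c + 28)/(c^2 - 7*c + 12)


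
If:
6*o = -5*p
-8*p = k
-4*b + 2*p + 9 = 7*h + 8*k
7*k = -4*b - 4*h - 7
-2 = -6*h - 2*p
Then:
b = -2855/132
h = 26/33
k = 120/11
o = 25/22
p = -15/11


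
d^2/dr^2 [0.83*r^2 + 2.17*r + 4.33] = 1.66000000000000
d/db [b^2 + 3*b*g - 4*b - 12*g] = 2*b + 3*g - 4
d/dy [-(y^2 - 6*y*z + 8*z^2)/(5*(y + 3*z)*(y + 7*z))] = 2*z*(-8*y^2 - 13*y*z + 103*z^2)/(5*(y^4 + 20*y^3*z + 142*y^2*z^2 + 420*y*z^3 + 441*z^4))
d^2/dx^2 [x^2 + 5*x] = 2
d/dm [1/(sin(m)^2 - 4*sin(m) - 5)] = 2*(2 - sin(m))*cos(m)/((sin(m) - 5)^2*(sin(m) + 1)^2)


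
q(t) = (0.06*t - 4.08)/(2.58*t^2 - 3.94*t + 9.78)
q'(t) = (3.94 - 5.16*t)*(0.06*t - 4.08)/(2.58*t^2 - 3.94*t + 9.78)^2 + 0.06/(2.58*t^2 - 3.94*t + 9.78)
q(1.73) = -0.37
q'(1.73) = 0.18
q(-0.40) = -0.35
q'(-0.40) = -0.17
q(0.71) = -0.49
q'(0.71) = -0.01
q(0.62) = -0.49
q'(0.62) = -0.04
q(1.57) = -0.40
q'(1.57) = 0.17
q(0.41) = -0.47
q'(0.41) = -0.09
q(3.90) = -0.11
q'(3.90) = 0.06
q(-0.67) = -0.30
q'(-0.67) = -0.16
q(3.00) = -0.18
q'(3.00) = 0.10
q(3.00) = -0.18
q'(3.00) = 0.10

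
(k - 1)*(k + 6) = k^2 + 5*k - 6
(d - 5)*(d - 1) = d^2 - 6*d + 5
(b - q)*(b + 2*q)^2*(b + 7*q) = b^4 + 10*b^3*q + 21*b^2*q^2 - 4*b*q^3 - 28*q^4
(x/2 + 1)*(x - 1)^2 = x^3/2 - 3*x/2 + 1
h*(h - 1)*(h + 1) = h^3 - h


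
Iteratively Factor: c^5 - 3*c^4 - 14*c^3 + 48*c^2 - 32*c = (c - 2)*(c^4 - c^3 - 16*c^2 + 16*c) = (c - 2)*(c + 4)*(c^3 - 5*c^2 + 4*c) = c*(c - 2)*(c + 4)*(c^2 - 5*c + 4) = c*(c - 2)*(c - 1)*(c + 4)*(c - 4)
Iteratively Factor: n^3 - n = (n + 1)*(n^2 - n) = (n - 1)*(n + 1)*(n)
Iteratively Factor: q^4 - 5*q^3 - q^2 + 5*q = (q + 1)*(q^3 - 6*q^2 + 5*q) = (q - 1)*(q + 1)*(q^2 - 5*q) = (q - 5)*(q - 1)*(q + 1)*(q)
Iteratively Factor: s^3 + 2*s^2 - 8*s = (s - 2)*(s^2 + 4*s) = s*(s - 2)*(s + 4)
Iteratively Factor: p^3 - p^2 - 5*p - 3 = (p + 1)*(p^2 - 2*p - 3) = (p - 3)*(p + 1)*(p + 1)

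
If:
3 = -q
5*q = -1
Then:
No Solution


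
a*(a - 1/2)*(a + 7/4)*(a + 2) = a^4 + 13*a^3/4 + 13*a^2/8 - 7*a/4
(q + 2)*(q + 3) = q^2 + 5*q + 6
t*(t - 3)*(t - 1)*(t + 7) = t^4 + 3*t^3 - 25*t^2 + 21*t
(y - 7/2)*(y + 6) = y^2 + 5*y/2 - 21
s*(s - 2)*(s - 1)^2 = s^4 - 4*s^3 + 5*s^2 - 2*s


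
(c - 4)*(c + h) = c^2 + c*h - 4*c - 4*h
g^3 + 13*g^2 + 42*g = g*(g + 6)*(g + 7)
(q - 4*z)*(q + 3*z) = q^2 - q*z - 12*z^2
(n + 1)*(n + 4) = n^2 + 5*n + 4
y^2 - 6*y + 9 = (y - 3)^2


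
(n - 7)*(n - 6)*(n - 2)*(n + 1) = n^4 - 14*n^3 + 53*n^2 - 16*n - 84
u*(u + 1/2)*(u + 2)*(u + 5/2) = u^4 + 5*u^3 + 29*u^2/4 + 5*u/2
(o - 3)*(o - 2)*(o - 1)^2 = o^4 - 7*o^3 + 17*o^2 - 17*o + 6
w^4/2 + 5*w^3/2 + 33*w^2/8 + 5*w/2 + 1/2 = (w/2 + 1)*(w + 1/2)^2*(w + 2)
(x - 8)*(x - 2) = x^2 - 10*x + 16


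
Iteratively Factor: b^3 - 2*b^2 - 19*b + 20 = (b + 4)*(b^2 - 6*b + 5) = (b - 5)*(b + 4)*(b - 1)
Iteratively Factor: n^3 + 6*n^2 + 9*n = (n)*(n^2 + 6*n + 9) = n*(n + 3)*(n + 3)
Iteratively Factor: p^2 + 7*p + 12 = (p + 3)*(p + 4)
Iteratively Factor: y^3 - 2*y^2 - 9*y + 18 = (y - 3)*(y^2 + y - 6) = (y - 3)*(y + 3)*(y - 2)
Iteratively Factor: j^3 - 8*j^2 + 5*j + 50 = (j + 2)*(j^2 - 10*j + 25) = (j - 5)*(j + 2)*(j - 5)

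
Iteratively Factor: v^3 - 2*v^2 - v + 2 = (v - 2)*(v^2 - 1) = (v - 2)*(v + 1)*(v - 1)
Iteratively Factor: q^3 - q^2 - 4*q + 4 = (q - 2)*(q^2 + q - 2) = (q - 2)*(q + 2)*(q - 1)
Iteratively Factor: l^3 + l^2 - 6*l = (l - 2)*(l^2 + 3*l) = l*(l - 2)*(l + 3)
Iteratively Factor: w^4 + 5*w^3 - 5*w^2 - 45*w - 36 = (w + 4)*(w^3 + w^2 - 9*w - 9) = (w + 3)*(w + 4)*(w^2 - 2*w - 3) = (w - 3)*(w + 3)*(w + 4)*(w + 1)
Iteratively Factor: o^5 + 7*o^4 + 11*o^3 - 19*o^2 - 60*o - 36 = (o - 2)*(o^4 + 9*o^3 + 29*o^2 + 39*o + 18) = (o - 2)*(o + 3)*(o^3 + 6*o^2 + 11*o + 6) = (o - 2)*(o + 2)*(o + 3)*(o^2 + 4*o + 3) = (o - 2)*(o + 1)*(o + 2)*(o + 3)*(o + 3)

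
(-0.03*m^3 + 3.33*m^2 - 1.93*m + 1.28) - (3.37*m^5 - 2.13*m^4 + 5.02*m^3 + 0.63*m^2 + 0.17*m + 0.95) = -3.37*m^5 + 2.13*m^4 - 5.05*m^3 + 2.7*m^2 - 2.1*m + 0.33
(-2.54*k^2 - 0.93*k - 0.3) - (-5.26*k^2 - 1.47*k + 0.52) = 2.72*k^2 + 0.54*k - 0.82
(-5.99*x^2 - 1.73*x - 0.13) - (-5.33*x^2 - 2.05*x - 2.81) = -0.66*x^2 + 0.32*x + 2.68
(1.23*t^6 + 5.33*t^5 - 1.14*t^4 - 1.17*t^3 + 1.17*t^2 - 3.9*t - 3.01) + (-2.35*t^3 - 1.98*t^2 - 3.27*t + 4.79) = 1.23*t^6 + 5.33*t^5 - 1.14*t^4 - 3.52*t^3 - 0.81*t^2 - 7.17*t + 1.78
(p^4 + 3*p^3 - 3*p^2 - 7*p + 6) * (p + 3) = p^5 + 6*p^4 + 6*p^3 - 16*p^2 - 15*p + 18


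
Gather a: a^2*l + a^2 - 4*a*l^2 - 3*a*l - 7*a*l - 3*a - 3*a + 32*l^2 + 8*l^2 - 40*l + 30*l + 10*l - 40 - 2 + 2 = a^2*(l + 1) + a*(-4*l^2 - 10*l - 6) + 40*l^2 - 40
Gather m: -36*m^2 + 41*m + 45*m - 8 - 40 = -36*m^2 + 86*m - 48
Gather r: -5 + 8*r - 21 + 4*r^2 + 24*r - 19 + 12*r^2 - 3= 16*r^2 + 32*r - 48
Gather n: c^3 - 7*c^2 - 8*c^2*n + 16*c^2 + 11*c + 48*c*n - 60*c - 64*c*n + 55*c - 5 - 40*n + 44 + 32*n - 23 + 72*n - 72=c^3 + 9*c^2 + 6*c + n*(-8*c^2 - 16*c + 64) - 56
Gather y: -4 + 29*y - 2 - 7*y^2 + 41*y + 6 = -7*y^2 + 70*y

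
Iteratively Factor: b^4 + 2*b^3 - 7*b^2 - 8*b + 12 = (b - 2)*(b^3 + 4*b^2 + b - 6) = (b - 2)*(b + 3)*(b^2 + b - 2) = (b - 2)*(b + 2)*(b + 3)*(b - 1)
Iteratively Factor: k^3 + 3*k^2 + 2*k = (k)*(k^2 + 3*k + 2) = k*(k + 1)*(k + 2)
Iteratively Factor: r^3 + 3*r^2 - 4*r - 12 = (r + 3)*(r^2 - 4) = (r + 2)*(r + 3)*(r - 2)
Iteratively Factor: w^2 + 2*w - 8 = (w + 4)*(w - 2)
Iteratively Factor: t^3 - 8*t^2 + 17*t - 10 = (t - 5)*(t^2 - 3*t + 2) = (t - 5)*(t - 1)*(t - 2)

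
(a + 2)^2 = a^2 + 4*a + 4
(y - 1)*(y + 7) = y^2 + 6*y - 7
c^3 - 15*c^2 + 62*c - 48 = (c - 8)*(c - 6)*(c - 1)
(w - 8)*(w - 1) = w^2 - 9*w + 8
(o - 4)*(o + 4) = o^2 - 16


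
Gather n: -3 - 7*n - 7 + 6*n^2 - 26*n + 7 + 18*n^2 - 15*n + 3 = 24*n^2 - 48*n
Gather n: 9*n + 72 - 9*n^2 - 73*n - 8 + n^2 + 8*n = -8*n^2 - 56*n + 64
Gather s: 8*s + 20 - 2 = 8*s + 18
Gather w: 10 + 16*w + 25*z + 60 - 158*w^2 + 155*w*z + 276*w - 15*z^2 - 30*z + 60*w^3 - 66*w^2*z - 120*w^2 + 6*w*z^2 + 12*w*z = 60*w^3 + w^2*(-66*z - 278) + w*(6*z^2 + 167*z + 292) - 15*z^2 - 5*z + 70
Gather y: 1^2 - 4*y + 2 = 3 - 4*y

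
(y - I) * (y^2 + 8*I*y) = y^3 + 7*I*y^2 + 8*y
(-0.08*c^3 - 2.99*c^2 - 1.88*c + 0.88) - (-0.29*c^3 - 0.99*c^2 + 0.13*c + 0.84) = 0.21*c^3 - 2.0*c^2 - 2.01*c + 0.04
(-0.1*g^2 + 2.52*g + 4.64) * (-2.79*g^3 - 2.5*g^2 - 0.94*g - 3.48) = 0.279*g^5 - 6.7808*g^4 - 19.1516*g^3 - 13.6208*g^2 - 13.1312*g - 16.1472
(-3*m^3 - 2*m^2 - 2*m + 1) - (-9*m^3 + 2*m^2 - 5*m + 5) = 6*m^3 - 4*m^2 + 3*m - 4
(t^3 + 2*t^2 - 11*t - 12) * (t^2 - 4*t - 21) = t^5 - 2*t^4 - 40*t^3 - 10*t^2 + 279*t + 252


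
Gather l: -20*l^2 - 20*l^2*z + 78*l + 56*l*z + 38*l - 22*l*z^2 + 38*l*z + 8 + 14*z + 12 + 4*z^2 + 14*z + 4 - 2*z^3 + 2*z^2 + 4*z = l^2*(-20*z - 20) + l*(-22*z^2 + 94*z + 116) - 2*z^3 + 6*z^2 + 32*z + 24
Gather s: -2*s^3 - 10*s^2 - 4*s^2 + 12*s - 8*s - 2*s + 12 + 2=-2*s^3 - 14*s^2 + 2*s + 14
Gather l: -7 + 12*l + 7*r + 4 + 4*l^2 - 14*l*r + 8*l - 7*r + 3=4*l^2 + l*(20 - 14*r)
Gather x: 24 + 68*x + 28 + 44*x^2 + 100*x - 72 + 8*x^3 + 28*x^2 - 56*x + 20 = 8*x^3 + 72*x^2 + 112*x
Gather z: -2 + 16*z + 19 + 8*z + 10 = 24*z + 27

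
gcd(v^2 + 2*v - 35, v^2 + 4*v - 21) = v + 7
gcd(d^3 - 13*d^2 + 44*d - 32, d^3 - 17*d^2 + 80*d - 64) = d^2 - 9*d + 8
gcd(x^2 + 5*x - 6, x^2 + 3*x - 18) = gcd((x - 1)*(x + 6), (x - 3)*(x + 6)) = x + 6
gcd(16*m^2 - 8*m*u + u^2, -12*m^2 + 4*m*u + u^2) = 1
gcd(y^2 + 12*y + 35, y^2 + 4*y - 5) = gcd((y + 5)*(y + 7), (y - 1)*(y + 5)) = y + 5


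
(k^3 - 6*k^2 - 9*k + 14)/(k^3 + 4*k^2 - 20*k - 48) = (k^2 - 8*k + 7)/(k^2 + 2*k - 24)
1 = 1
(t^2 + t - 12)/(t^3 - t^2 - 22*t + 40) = (t^2 + t - 12)/(t^3 - t^2 - 22*t + 40)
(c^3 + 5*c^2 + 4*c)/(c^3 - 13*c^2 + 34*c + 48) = c*(c + 4)/(c^2 - 14*c + 48)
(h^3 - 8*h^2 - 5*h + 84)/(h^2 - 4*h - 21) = h - 4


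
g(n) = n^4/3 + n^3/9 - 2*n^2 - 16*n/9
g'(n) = 4*n^3/3 + n^2/3 - 4*n - 16/9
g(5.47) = 247.04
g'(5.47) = 204.54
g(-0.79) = 0.23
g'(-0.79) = 0.93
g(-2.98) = 10.88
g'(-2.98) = -22.18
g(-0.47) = 0.40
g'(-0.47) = 0.04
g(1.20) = -4.13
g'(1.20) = -3.79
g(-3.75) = 38.60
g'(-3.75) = -52.40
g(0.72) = -2.19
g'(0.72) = -3.99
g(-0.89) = 0.13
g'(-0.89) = 1.11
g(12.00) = 6794.67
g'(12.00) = 2302.22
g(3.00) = 6.67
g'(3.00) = 25.22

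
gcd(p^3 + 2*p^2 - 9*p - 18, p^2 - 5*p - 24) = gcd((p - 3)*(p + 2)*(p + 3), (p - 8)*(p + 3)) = p + 3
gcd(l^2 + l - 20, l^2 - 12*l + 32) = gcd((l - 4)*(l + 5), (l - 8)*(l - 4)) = l - 4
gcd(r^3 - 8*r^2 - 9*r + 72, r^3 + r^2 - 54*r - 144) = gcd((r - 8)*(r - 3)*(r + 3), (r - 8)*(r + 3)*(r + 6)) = r^2 - 5*r - 24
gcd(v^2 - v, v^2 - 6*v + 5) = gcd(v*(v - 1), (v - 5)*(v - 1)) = v - 1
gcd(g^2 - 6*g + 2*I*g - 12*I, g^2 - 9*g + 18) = g - 6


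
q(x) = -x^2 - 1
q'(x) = -2*x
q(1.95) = -4.80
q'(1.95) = -3.90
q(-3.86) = -15.90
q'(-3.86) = 7.72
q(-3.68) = -14.54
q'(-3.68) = 7.36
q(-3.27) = -11.69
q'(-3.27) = 6.54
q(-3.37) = -12.36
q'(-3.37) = 6.74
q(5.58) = -32.14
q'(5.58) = -11.16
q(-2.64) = -7.97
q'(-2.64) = 5.28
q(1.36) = -2.85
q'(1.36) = -2.72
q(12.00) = -145.00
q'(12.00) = -24.00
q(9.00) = -82.00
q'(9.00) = -18.00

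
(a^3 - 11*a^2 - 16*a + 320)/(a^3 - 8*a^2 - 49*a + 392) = (a^2 - 3*a - 40)/(a^2 - 49)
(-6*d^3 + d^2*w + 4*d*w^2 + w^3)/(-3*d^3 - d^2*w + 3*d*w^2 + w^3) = (2*d + w)/(d + w)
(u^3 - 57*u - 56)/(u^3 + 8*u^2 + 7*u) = (u - 8)/u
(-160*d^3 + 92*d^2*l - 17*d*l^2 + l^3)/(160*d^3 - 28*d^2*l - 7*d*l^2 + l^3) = (-5*d + l)/(5*d + l)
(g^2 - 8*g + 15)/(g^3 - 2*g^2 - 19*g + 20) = (g - 3)/(g^2 + 3*g - 4)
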